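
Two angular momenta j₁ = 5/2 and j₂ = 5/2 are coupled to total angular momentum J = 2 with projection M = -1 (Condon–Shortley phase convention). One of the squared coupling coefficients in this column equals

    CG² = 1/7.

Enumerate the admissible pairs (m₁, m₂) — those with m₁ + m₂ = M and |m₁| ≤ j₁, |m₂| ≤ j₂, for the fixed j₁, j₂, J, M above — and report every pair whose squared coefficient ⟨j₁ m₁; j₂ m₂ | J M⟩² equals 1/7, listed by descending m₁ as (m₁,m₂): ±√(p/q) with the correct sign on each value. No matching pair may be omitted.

(1/2,-3/2): −√(1/7); (-3/2,1/2): +√(1/7)

Admissible pairs with m₁+m₂ = M = -1: (-5/2,3/2), (-3/2,1/2), (-1/2,-1/2), (1/2,-3/2), (3/2,-5/2)
  (m₁,m₂)=(3/2,-5/2): CG² = 5/14, CG = +√(5/14)
  (m₁,m₂)=(1/2,-3/2): CG² = 1/7, CG = −√(1/7)   ← matches the target
  (m₁,m₂)=(-1/2,-1/2): CG² = 0/1, CG = 0
  (m₁,m₂)=(-3/2,1/2): CG² = 1/7, CG = +√(1/7)   ← matches the target
  (m₁,m₂)=(-5/2,3/2): CG² = 5/14, CG = −√(5/14)
Pairs with CG² = 1/7: (1/2,-3/2): −√(1/7); (-3/2,1/2): +√(1/7)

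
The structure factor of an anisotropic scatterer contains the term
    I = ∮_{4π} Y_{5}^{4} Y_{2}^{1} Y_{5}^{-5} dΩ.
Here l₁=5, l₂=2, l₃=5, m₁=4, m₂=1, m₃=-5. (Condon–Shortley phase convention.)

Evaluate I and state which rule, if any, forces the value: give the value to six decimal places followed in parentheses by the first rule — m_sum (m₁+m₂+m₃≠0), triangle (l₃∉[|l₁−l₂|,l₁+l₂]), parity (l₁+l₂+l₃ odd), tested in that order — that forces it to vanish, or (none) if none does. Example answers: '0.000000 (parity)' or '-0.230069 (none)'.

Rules hold: Σm=0, L=12 even, 3≤5≤7.
N = 11·5·11 = 605
Δ = 2!·8!·2!/13! = 1/38610
Racah Σ t=0..2: t=0:+1/2880 t=1:−1/576 t=2:+1/2880 = -1/960
⇒ 3j(5 2 5; 0 0 0)² = 10/429, sgn +1
Racah Σ t=1..1: t=1:−1/80640 = -1/80640
⇒ 3j(5 2 5; 4 1 -5)² = 9/286, sgn -1
4πI² = N·(3j₀)²·(3jₘ)² = 75/169
I = -1·√(0.443787/4π) = -0.18792404
No selection rule forces the value: the integral is nonzero (none).

-0.187924 (none)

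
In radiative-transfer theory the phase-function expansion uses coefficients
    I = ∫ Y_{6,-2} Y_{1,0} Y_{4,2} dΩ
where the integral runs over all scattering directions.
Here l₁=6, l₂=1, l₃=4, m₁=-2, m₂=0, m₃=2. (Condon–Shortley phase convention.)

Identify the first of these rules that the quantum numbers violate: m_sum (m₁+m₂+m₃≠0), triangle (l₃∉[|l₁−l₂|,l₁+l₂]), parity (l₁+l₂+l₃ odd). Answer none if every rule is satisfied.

azimuthal sum: -2 + 0 + 2 = 0  ✓
l₃ must lie in [5,7]; have l₃=4  ✗
L = 6 + 1 + 4 = 11 (odd)

triangle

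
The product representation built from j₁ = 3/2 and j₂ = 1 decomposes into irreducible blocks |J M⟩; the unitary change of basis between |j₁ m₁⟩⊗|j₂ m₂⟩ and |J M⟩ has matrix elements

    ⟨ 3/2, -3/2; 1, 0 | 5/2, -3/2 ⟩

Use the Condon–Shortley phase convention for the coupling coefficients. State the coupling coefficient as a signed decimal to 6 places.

+√(2/5) = +0.632456

j₁+j₂−J=0  J+j₁−j₂=3  J−j₁+j₂=2  j₁+j₂+J+1=6
(j₁±m₁, j₂±m₂, J±M) = (0,3,1,1,1,4)
P² = 72/5
sum k=0..0:
  [0] +1/6 = 1/6
S = 1/6
C² = P²·S² = 2/5 ; C = +0.632456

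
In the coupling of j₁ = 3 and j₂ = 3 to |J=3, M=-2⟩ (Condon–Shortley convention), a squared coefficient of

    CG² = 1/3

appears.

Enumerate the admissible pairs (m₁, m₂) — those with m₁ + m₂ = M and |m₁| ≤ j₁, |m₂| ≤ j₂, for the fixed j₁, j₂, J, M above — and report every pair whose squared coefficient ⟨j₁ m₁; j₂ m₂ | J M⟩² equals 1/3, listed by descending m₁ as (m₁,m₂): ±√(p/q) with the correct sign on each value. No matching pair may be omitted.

(1,-3): +√(1/3); (-3,1): −√(1/3)

Admissible pairs with m₁+m₂ = M = -2: (-3,1), (-2,0), (-1,-1), (0,-2), (1,-3)
  (m₁,m₂)=(1,-3): CG² = 1/3, CG = +√(1/3)   ← matches the target
  (m₁,m₂)=(0,-2): CG² = 1/6, CG = −√(1/6)
  (m₁,m₂)=(-1,-1): CG² = 0/1, CG = 0
  (m₁,m₂)=(-2,0): CG² = 1/6, CG = +√(1/6)
  (m₁,m₂)=(-3,1): CG² = 1/3, CG = −√(1/3)   ← matches the target
Pairs with CG² = 1/3: (1,-3): +√(1/3); (-3,1): −√(1/3)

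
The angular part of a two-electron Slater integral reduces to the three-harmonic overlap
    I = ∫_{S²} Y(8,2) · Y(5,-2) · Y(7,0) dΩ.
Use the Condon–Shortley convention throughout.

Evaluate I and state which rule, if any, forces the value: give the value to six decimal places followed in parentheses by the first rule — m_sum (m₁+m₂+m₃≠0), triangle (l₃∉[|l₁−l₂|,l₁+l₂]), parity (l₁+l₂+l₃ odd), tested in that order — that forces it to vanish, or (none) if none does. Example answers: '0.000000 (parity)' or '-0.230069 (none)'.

-0.064970 (none)

m-sum 0 ✓  L=20 even ✓  3≤7≤13 ✓
Π(2lᵢ+1) = 17×11×15 = 2805
triangle coeff Δ(8,5,7) = 1/814773960
Σ_t [1,5]: t=1:−1/87091200 t=2:+1/4976640 t=3:−1/2073600 t=4:+1/4976640 t=5:−1/87091200 = -1/9676800
(3j)²=360/46189 [(8 5 7; 0 0 0)], sign=+1
Σ_t [0,3]: t=0:+1/74649600 t=1:−1/6912000 t=2:+1/4976640 t=3:−1/26127360 = 41/1306368000
(3j)²=1681/692835 [(8 5 7; 2 -2 0)], sign=-1
⇒ 4πI² = 605160/11408683
I = (-1)√(605160/11408683/(4π)) = -0.06496993
No selection rule forces the value: the integral is nonzero (none).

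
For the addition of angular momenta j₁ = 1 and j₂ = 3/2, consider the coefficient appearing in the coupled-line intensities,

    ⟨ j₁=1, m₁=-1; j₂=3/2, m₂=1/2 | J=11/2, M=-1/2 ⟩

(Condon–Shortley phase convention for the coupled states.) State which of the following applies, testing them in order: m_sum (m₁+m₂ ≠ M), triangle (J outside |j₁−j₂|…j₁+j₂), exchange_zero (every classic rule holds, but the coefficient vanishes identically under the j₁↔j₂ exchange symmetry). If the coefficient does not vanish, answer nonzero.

triangle

m-sum: m₁+m₂ = -1+1/2 = -1/2, M = -1/2  ✓
triangle: need |j₁−j₂| ≤ J ≤ j₁+j₂, i.e. J ∈ [1/2, 5/2]; J = 11/2 is outside ✗ ⇒ coefficient is 0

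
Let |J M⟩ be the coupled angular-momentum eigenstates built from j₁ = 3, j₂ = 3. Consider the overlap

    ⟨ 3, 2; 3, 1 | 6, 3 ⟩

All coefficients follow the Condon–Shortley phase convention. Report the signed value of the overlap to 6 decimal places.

√[13·0!6!6!/13! · 5!1!4!2!9!3!] = √(149299200/11)
  +(−1)^0/∏(0,0,1,4,5,2)! = 1/5760  (running 1/5760)
⟨..|..⟩ = √(149299200/11)·(1/5760) = +0.639602

+0.639602  (= +√(9/22))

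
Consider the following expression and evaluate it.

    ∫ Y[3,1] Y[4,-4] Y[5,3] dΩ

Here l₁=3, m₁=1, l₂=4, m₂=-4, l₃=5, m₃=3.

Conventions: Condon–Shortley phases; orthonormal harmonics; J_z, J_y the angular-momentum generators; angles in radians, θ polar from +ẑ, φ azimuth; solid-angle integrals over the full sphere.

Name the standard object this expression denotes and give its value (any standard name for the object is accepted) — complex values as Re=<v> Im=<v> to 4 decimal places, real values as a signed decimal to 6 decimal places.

This is a Gaunt coefficient — the integral of a triple product of spherical harmonics over the sphere.
m-sum 0 ✓  L=12 even ✓  1≤5≤7 ✓
Π(2lᵢ+1) = 7×9×11 = 693
triangle coeff Δ(3,4,5) = 1/180180
Σ_t [0,2]: t=0:+1/576 t=1:−1/144 t=2:+1/576 = -1/288
(3j)²=20/1001 [(3 4 5; 0 0 0)], sign=+1
Σ_t [0,0]: t=0:+1/5760 = 1/5760
(3j)²=56/2145 [(3 4 5; 1 -4 3)], sign=+1
⇒ 4πI² = 672/1859
I = (+1)√(672/1859/(4π)) = 0.16960553

Gaunt coefficient, +0.169606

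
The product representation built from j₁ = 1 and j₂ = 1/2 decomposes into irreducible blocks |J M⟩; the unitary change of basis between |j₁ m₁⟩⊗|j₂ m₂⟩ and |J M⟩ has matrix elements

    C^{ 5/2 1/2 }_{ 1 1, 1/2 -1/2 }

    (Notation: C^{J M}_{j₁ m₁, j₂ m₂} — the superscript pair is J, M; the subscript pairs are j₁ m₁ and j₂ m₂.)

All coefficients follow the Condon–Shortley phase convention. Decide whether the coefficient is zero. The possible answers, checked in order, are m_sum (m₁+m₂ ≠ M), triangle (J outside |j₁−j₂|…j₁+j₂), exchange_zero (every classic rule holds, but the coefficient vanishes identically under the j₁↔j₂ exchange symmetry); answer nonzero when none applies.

triangle

m-sum: m₁+m₂ = 1+(-1/2) = 1/2, M = 1/2  ✓
triangle: need |j₁−j₂| ≤ J ≤ j₁+j₂, i.e. J ∈ [1/2, 3/2]; J = 5/2 is outside ✗ ⇒ coefficient is 0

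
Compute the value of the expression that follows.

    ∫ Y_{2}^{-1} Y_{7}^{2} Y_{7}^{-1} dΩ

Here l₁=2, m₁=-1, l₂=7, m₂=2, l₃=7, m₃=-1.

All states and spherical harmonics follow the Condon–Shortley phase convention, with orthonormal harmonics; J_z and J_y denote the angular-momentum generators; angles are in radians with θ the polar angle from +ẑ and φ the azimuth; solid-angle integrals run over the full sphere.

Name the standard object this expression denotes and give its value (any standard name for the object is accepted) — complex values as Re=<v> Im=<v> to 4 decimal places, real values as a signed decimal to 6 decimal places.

This is a Gaunt coefficient — the integral of a triple product of spherical harmonics over the sphere.
Checks pass: Σm=0; 16 even; l₃=7∈[5,9].
(2·2+1)(2·7+1)(2·7+1) = 1125
Δ: 2! 2! 12! / 17! → 1/185640
sum: t=0:+1/2419200 t=1:−1/518400 t=2:+1/2419200 = -1/907200
3j²(2 7 7; 0 0 0) = Δ·Π!·Σ² = 56/3315  (sign +1)
sum: t=1:−1/1935360 t=2:+1/1209600 = 1/3225600
3j²(2 7 7; -1 2 -1) = Δ·Π!·Σ² = 243/61880  (sign +1)
combine: 4πI² = 1125·56/3315·243/61880 = 3645/48841
take √, sign +1: I = 0.07706400

Gaunt coefficient, +0.077064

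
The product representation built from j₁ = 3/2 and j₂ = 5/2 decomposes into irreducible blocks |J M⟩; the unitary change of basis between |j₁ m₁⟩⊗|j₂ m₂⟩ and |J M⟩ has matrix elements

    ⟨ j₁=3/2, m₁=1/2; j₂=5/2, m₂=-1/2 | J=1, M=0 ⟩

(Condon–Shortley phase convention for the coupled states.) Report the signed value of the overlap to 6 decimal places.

√[3·3!0!2!/6! · 2!1!2!3!1!1!] = √(6/5)
  +(−1)^1/∏(1,2,0,1,0,1)! = -1/2  (running -1/2)
⟨..|..⟩ = √(6/5)·(-1/2) = -0.547723

-0.547723  (= −√(3/10))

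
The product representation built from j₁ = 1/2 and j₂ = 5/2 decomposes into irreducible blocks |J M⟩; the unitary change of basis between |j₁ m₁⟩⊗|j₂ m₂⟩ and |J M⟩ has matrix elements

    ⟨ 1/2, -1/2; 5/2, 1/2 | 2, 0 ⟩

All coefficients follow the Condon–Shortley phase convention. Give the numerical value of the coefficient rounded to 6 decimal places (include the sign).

j₁+j₂−J=1  J+j₁−j₂=0  J−j₁+j₂=4  j₁+j₂+J+1=6
(j₁±m₁, j₂±m₂, J±M) = (0,1,3,2,2,2)
P² = 8
sum k=1..1:
  [1] −1/4 = -1/4
S = -1/4
C² = P²·S² = 1/2 ; C = -0.707107

-0.707107  (= −√(1/2))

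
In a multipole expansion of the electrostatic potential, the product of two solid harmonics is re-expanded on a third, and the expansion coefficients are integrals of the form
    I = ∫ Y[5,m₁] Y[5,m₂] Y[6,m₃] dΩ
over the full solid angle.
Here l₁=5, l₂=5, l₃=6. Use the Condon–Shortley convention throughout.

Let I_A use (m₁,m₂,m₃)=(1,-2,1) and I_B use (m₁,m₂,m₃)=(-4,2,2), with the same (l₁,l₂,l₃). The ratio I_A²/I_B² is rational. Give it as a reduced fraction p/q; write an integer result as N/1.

l's match ⇒ only the (l;m) 3-j factors differ between A and B.
A: triangle coeff Δ(5,5,6) = 1/28588560; Σ_t [0,3]: t=0:+1/41472 t=1:−1/10368 t=2:+1/23040 t=3:−1/518400 = -1/32400; (3j)²=128/12155 [(5 5 6; 1 -2 1)], sign=+1
B: triangle coeff Δ(5,5,6) = 1/28588560; Σ_t [3,4]: t=3:−1/207360 t=4:+1/103680 = 1/207360; (3j)²=21/2431 [(5 5 6; -4 2 2)], sign=+1
I_A²/I_B² = (128/12155)/(21/2431) = 128/105

128/105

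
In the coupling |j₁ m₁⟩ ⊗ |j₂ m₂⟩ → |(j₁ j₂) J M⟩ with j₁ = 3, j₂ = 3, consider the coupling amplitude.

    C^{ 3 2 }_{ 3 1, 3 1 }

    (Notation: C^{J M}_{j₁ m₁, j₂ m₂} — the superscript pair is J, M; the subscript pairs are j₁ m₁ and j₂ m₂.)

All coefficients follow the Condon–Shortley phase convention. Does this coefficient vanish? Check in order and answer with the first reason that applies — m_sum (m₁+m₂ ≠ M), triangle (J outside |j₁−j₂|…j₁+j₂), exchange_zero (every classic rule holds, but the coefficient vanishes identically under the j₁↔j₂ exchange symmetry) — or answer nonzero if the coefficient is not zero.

m-sum: m₁+m₂ = 1+1 = 2, M = 2  ✓
triangle: |j₁−j₂| = 0 ≤ J = 3 ≤ j₁+j₂ = 6  ✓
exchange: j₁=j₂ and m₁=m₂, and (−1)^(j₁+j₂−J) = (−1)^3 = −1 forces ⟨j₁m₁;j₂m₂|JM⟩ = −⟨j₂m₂;j₁m₁|JM⟩ = −⟨j₁m₁;j₂m₂|JM⟩ ⇒ the coefficient vanishes identically
Racah sum check: Σ_k collapses to 0 ⇒ CG = 0

exchange_zero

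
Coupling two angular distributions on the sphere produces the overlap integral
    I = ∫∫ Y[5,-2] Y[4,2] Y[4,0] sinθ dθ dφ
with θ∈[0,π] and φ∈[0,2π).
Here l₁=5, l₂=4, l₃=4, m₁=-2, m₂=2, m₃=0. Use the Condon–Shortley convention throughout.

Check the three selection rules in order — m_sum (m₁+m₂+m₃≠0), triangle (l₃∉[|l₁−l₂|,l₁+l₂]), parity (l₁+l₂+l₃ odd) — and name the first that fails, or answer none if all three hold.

parity

azimuthal sum: -2 + 2 + 0 = 0  ✓
1 ≤ 4 ≤ 9 (triangle on l)  ✓
L = 5 + 4 + 4 = 13 (odd)  ✗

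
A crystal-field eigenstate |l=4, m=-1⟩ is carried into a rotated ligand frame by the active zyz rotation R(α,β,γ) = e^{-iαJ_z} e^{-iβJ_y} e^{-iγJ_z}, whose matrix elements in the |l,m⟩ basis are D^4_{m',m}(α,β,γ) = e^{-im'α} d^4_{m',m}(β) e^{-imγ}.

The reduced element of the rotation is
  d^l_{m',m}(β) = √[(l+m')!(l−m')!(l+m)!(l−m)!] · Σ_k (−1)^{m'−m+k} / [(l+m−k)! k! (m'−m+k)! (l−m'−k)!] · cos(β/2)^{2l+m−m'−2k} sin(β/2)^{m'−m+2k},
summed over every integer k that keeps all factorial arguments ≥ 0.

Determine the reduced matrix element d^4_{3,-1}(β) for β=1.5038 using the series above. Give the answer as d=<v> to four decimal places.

d=0.3895

d^4_{3,-1}(β=1.5038) via the finite sum:
Half-angle: c=0.730392, s=0.683028. N=√(5040·1·6·120)=1904.940944
The bounds max(0,m−m')=0 and min(l+m,l−m')=1 give 2 terms
  k=0: (−1)^4·1904.9409/(144)·0.7304^4·0.6830^4 = +0.819403
  k=1: (−1)^5·1904.9409/(240)·0.7304^2·0.6830^6 = -0.429945
d^4_{3,-1}(1.5038) = +0.819403 -0.429945 = +0.389458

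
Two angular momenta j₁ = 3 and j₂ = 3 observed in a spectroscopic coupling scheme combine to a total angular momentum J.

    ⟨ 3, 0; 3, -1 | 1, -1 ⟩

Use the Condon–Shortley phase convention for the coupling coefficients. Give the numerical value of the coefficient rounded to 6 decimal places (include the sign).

+√(3/14) ≈ +0.462910

√[3·5!1!1!/8! · 3!3!2!4!0!2!] = √(216/7)
  +(−1)^2/∏(2,3,1,0,0,1)! = 1/12  (running 1/12)
⟨..|..⟩ = √(216/7)·(1/12) = +0.462910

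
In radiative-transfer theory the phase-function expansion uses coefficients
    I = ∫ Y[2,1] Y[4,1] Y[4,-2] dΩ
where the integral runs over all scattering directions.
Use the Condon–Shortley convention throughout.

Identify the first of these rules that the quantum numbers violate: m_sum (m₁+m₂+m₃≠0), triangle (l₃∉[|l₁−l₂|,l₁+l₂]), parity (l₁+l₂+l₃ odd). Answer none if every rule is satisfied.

none

Σmᵢ = 0  ✓
l₃∈[|l₁−l₂|,l₁+l₂]=[2,6], have l₃=4  ✓
Σlᵢ = 10 ⇒ even  ✓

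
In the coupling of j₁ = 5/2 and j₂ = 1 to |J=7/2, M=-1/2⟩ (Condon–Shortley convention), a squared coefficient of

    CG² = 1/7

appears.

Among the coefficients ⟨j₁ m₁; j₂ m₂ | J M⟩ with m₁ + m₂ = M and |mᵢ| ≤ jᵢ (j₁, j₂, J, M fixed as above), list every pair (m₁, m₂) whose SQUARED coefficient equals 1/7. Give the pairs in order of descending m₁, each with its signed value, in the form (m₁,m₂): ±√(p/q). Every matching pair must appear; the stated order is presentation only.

Admissible pairs with m₁+m₂ = M = -1/2: (-3/2,1), (-1/2,0), (1/2,-1)
  (m₁,m₂)=(1/2,-1): CG² = 2/7, CG = +√(2/7)
  (m₁,m₂)=(-1/2,0): CG² = 4/7, CG = +√(4/7)
  (m₁,m₂)=(-3/2,1): CG² = 1/7, CG = +√(1/7)   ← matches the target
Pairs with CG² = 1/7: (-3/2,1): +√(1/7)

(-3/2,1): +√(1/7)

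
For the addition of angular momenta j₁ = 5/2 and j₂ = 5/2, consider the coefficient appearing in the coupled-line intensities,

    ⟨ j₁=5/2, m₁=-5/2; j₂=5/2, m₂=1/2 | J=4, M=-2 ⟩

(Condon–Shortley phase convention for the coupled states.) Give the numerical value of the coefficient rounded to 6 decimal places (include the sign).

j₁+j₂−J=1  J+j₁−j₂=4  J−j₁+j₂=4  j₁+j₂+J+1=10
(j₁±m₁, j₂±m₂, J±M) = (0,5,3,2,2,6)
P² = 20736/7
sum k=1..1:
  [1] −1/96 = -1/96
S = -1/96
C² = P²·S² = 9/28 ; C = -0.566947

-0.566947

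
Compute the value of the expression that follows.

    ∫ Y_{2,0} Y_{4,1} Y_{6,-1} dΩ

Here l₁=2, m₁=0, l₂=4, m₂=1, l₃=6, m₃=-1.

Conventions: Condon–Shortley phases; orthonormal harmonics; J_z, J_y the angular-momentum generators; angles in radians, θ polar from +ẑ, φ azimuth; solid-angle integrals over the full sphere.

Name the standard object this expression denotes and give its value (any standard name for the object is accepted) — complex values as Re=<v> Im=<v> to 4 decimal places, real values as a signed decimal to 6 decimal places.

This is a Gaunt coefficient — the integral of a triple product of spherical harmonics over the sphere.
Checks pass: Σm=0; 12 even; l₃=6∈[2,6].
(2·2+1)(2·4+1)(2·6+1) = 585
Δ: 0! 4! 8! / 13! → 1/6435
sum: t=0:+1/2304 = 1/2304
3j²(2 4 6; 0 0 0) = Δ·Π!·Σ² = 5/143  (sign +1)
sum: t=0:+1/2880 = 1/2880
3j²(2 4 6; 0 1 -1) = Δ·Π!·Σ² = 14/429  (sign -1)
combine: 4πI² = 585·5/143·14/429 = 1050/1573
take √, sign -1: I = -0.23047581

Gaunt coefficient, -0.230476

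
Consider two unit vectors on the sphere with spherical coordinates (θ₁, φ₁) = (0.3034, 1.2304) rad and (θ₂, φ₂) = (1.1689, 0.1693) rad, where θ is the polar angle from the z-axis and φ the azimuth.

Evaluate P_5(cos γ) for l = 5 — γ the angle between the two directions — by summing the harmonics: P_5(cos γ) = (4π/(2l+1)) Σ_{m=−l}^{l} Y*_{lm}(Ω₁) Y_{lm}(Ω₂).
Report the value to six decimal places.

0.073066

Addition theorem: P_5(cos γ) = (4π/11) Σ_m Y*_{lm}(Ω₁) Y_{lm}(Ω₂), m = −5…5:
  [-5]  conj(Y_{5,-5})(Ω₁) = (0.001095, -0.000145) ; Y_{5,-5}(Ω₂) = (0.203046, -0.229509) ; Δ = (0.000189, -0.000281)
  [-4]  conj(Y_{5,-4})(Ω₁) = (0.002318, -0.010917) ; Y_{5,-4}(Ω₂) = (0.320981, -0.258082) ; Δ = (-0.002073, -0.004102)
  [-3]  conj(Y_{5,-3})(Ω₁) = (-0.056617, -0.034681) ; Y_{5,-3}(Ω₂) = (0.088850, -0.049455) ; Δ = (-0.006746, -0.000282)
  [-2]  conj(Y_{5,-2})(Ω₁) = (-0.194328, 0.157401) ; Y_{5,-2}(Ω₂) = (-0.286508, 0.100897) ; Δ = (0.039795, -0.064704)
  [-1]  conj(Y_{5,-1})(Ω₁) = (0.181075, 0.511248) ; Y_{5,-1}(Ω₂) = (-0.188996, 0.032306) ; Δ = (-0.050739, -0.090774)
  [+0]  conj(Y_{5,0})(Ω₁) = (0.391001, -0.000000) ; Y_{5,0}(Ω₂) = (0.263698, 0.000000) ; Δ = (0.103106, 0.000000)
  [+1]  conj(Y_{5,1})(Ω₁) = (-0.181075, 0.511248) ; Y_{5,1}(Ω₂) = (0.188996, 0.032306) ; Δ = (-0.050739, 0.090774)
  [+2]  conj(Y_{5,2})(Ω₁) = (-0.194328, -0.157401) ; Y_{5,2}(Ω₂) = (-0.286508, -0.100897) ; Δ = (0.039795, 0.064704)
  [+3]  conj(Y_{5,3})(Ω₁) = (0.056617, -0.034681) ; Y_{5,3}(Ω₂) = (-0.088850, -0.049455) ; Δ = (-0.006746, 0.000282)
  [+4]  conj(Y_{5,4})(Ω₁) = (0.002318, 0.010917) ; Y_{5,4}(Ω₂) = (0.320981, 0.258082) ; Δ = (-0.002073, 0.004102)
  [+5]  conj(Y_{5,5})(Ω₁) = (-0.001095, -0.000145) ; Y_{5,5}(Ω₂) = (-0.203046, -0.229509) ; Δ = (0.000189, 0.000281)
Σ over m = (0.063959, 0.000000); ×(4π/11) → (0.073066, 0.000000). Real part: 0.073066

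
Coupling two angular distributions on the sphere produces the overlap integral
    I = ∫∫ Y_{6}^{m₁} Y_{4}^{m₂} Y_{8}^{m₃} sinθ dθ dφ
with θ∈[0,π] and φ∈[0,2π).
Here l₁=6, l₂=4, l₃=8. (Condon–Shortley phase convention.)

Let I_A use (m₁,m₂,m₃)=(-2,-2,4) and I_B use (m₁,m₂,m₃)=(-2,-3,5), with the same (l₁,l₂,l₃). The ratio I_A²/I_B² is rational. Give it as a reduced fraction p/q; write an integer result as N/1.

Shared (l₁,l₂,l₃)=(6,4,8): N and (l;000)² cancel in I_A²/I_B².
A: Δ = 2!·10!·6!/19! = 1/23279256; Racah Σ t=0..2: t=0:+1/7741440 t=1:−1/3628800 t=2:+1/24883200 = -37/348364800; ⇒ 3j(6 4 8; -2 -2 4)² = 1369/176358, sgn -1
B: Δ = 2!·10!·6!/19! = 1/23279256; Racah Σ t=0..1: t=0:+1/19353600 t=1:−1/21772800 = 1/174182400; ⇒ 3j(6 4 8; -2 -3 5)² = 1/3876, sgn -1
I_A²/I_B² = (1369/176358)/(1/3876) = 2738/91

2738/91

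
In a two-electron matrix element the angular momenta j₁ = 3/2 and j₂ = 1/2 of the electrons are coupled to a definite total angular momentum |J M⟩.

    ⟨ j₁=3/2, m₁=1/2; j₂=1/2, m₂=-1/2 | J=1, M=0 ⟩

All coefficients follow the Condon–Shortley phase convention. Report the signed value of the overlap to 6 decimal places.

+0.707107

j₁+j₂−J=1  J+j₁−j₂=2  J−j₁+j₂=0  j₁+j₂+J+1=4
(j₁±m₁, j₂±m₂, J±M) = (2,1,0,1,1,1)
P² = 1/2
sum k=0..0:
  [0] +1/1 = 1
S = 1
C² = P²·S² = 1/2 ; C = +0.707107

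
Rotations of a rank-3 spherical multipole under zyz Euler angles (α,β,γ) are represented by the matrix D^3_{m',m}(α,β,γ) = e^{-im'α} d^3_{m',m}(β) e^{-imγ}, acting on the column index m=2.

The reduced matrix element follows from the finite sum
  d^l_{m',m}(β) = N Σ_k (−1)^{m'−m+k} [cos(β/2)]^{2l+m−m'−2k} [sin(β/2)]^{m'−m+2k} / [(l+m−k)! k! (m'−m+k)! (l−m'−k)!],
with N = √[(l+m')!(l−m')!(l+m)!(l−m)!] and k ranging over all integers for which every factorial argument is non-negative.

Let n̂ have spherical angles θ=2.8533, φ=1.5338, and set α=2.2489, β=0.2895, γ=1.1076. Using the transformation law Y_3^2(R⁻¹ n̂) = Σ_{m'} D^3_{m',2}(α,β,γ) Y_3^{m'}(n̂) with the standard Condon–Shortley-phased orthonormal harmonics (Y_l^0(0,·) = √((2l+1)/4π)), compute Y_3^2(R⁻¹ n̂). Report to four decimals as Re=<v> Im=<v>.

Re=0.2280 Im=0.0426

Need the full column D^3_{m',2} for m'=−3..3 at α=2.2489, β=0.2895, γ=1.1076.
cos(β/2)=0.989542, sin(β/2)=0.144245
d^3_{-3,2}: single k=5 term ⇒ +0.000151;  D = -0.000027-0.000149i
d^3_{-2,2}: k∈[4..5] ⇒ +0.002120 -0.000009 = +0.002111;  D = -0.001379+0.001598i
d^3_{-1,2}: k∈[3..4] ⇒ +0.018392 -0.000195 = +0.018197;  D = +0.018187+0.000613i
d^3_{0,2}: k∈[2..3] ⇒ +0.109270 -0.002322 = +0.106948;  D = -0.064246-0.085500i
d^3_{1,2}: k∈[1..2] ⇒ +0.432785 -0.018392 = +0.414393;  D = -0.101835+0.401685i
d^3_{2,2}: k∈[0..1] ⇒ +0.938870 -0.099749 = +0.839121;  D = +0.762797-0.349664i
d^3_{3,2}: single k=0 term ⇒ -0.335234;  D = +0.299957+0.149690i
Y_3^{m'}(θ=2.8533,φ=1.5338) and Σ D·Y over m':
  (-0.0000-0.0001i)·(-0.0011+0.0095i)  (-0.0014+0.0016i)·(+0.0790+0.0059i)  (+0.0182+0.0006i)·(+0.0122-0.3302i)  (-0.0642-0.0855i)·(-0.5709+0.0000i)  (-0.1018+0.4017i)·(-0.0122-0.3302i)  (+0.7628-0.3497i)·(+0.0790-0.0059i)  (+0.3000+0.1497i)·(+0.0011+0.0095i)
Y_3^2(R⁻¹ n̂) = +0.227956+0.042584i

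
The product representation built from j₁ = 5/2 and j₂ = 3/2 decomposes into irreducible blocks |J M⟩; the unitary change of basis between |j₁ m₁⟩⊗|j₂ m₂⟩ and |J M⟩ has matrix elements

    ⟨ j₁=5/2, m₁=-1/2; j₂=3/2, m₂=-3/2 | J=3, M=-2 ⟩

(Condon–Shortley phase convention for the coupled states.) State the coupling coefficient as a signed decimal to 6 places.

+√(1/2) = +0.707107

triangle: 1!·4!·2!/8! = 48/40320
(j±m)!: 2!·3!·0!·3!·1!·5! = 8640
prefactor² = (2J+1)·Δ·N² = 72
  k=0: +1/(0!·1!·3!·0!·1!·2!) = 1/12
Σ = 1/12  ⇒  CG² = 72·(1/12)² = 1/2
CG = +√(1/2) = +0.707107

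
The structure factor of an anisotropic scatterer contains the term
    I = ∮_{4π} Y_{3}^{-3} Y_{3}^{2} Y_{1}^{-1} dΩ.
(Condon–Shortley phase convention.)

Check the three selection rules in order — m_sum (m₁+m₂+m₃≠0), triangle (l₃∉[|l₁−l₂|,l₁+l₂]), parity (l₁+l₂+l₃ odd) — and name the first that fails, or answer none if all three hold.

m₁+m₂+m₃ = -3 + 2 − 1 = -2  ✗
triangle: |3−3|=0 ≤ l₃=1 ≤ 3+3=6
parity: l₁+l₂+l₃ = 7 is odd

m_sum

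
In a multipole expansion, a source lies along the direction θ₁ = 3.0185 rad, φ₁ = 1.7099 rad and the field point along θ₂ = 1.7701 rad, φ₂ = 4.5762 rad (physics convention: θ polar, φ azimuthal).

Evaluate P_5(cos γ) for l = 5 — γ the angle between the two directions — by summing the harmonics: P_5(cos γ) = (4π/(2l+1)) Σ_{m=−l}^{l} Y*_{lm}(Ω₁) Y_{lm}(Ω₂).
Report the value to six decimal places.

Summing Y*_{l m}(θ₁,φ₁)·Y_{l m}(θ₂,φ₂) over m ∈ [−5, 5]; prefactor 4π/(2·5+1) = 1.142397:
  [-5]  conj(Y_{5,-5})(Ω₁) = -0.00001 + 0.00001j ; Y_{5,-5}(Ω₂) = -0.26439 + 0.32631j ; Δ = -0.00000 - 0.00001j
  [-4]  conj(Y_{5,-4})(Ω₁) = -0.00028 - 0.00017j ; Y_{5,-4}(Ω₂) = -0.22942 - 0.13901j ; Δ = 0.00004 + 0.00008j
  [-3]  conj(Y_{5,-3})(Ω₁) = 0.00204 - 0.00460j ; Y_{5,-3}(Ω₂) = -0.08377 + 0.19351j ; Δ = 0.00072 + 0.00078j
  [-2]  conj(Y_{5,-2})(Ω₁) = 0.04766 + 0.01361j ; Y_{5,-2}(Ω₂) = -0.27399 - 0.07653j ; Δ = -0.01202 - 0.00738j
  [-1]  conj(Y_{5,-1})(Ω₁) = -0.04135 + 0.29531j ; Y_{5,-1}(Ω₂) = -0.02061 + 0.15038j ; Δ = -0.04356 - 0.01230j
  [+0]  conj(Y_{5,0})(Ω₁) = -0.83220 + 0.00000j ; Y_{5,0}(Ω₂) = -0.28603 + 0.00000j ; Δ = 0.23803 + 0.00000j
  [+1]  conj(Y_{5,1})(Ω₁) = 0.04135 + 0.29531j ; Y_{5,1}(Ω₂) = 0.02061 + 0.15038j ; Δ = -0.04356 + 0.01230j
  [+2]  conj(Y_{5,2})(Ω₁) = 0.04766 - 0.01361j ; Y_{5,2}(Ω₂) = -0.27399 + 0.07653j ; Δ = -0.01202 + 0.00738j
  [+3]  conj(Y_{5,3})(Ω₁) = -0.00204 - 0.00460j ; Y_{5,3}(Ω₂) = 0.08377 + 0.19351j ; Δ = 0.00072 - 0.00078j
  [+4]  conj(Y_{5,4})(Ω₁) = -0.00028 + 0.00017j ; Y_{5,4}(Ω₂) = -0.22942 + 0.13901j ; Δ = 0.00004 - 0.00008j
  [+5]  conj(Y_{5,5})(Ω₁) = 0.00001 + 0.00001j ; Y_{5,5}(Ω₂) = 0.26439 + 0.32631j ; Δ = -0.00000 + 0.00001j
Accumulated sum 0.12840 + 0.00000j; after 4π/(2l+1) scaling, 0.14669 + 0.00000j ⇒ P_5 = 0.146688

0.146688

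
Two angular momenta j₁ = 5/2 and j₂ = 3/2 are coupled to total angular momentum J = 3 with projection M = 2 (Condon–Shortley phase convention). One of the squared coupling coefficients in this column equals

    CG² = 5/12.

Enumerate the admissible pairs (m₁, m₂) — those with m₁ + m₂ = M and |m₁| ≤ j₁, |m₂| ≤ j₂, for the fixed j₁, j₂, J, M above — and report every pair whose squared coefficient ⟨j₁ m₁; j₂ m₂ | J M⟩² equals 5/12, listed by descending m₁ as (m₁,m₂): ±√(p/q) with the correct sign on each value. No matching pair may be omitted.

(5/2,-1/2): +√(5/12)

Admissible pairs with m₁+m₂ = M = 2: (1/2,3/2), (3/2,1/2), (5/2,-1/2)
  (m₁,m₂)=(5/2,-1/2): CG² = 5/12, CG = +√(5/12)   ← matches the target
  (m₁,m₂)=(3/2,1/2): CG² = 1/12, CG = +√(1/12)
  (m₁,m₂)=(1/2,3/2): CG² = 1/2, CG = −√(1/2)
Pairs with CG² = 5/12: (5/2,-1/2): +√(5/12)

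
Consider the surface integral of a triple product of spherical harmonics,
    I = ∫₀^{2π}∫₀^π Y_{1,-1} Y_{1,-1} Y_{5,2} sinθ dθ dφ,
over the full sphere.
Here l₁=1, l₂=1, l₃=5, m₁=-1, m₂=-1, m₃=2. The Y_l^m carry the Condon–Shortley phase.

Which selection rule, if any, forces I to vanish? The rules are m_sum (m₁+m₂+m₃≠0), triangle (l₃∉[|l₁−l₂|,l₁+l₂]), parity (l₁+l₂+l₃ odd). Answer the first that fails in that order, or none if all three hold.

azimuthal sum: -1 − 1 + 2 = 0  ✓
l₃ must lie in [0,2]; have l₃=5  ✗
L = 1 + 1 + 5 = 7 (odd)

triangle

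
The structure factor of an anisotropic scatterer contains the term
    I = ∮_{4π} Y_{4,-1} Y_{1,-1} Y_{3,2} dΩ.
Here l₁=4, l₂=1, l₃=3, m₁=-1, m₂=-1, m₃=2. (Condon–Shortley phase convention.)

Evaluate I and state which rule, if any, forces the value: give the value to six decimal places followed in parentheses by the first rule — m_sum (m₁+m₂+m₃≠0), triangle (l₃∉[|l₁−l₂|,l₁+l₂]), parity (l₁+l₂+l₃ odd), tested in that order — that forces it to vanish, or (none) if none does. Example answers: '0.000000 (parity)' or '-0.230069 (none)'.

-0.106622 (none)

Rules hold: Σm=0, L=8 even, 3≤3≤5.
N = 9·3·7 = 189
Δ = 2!·6!·0!/9! = 1/252
Racah Σ t=1..1: t=1:−1/36 = -1/36
⇒ 3j(4 1 3; 0 0 0)² = 4/63, sgn +1
Racah Σ t=0..0: t=0:+1/240 = 1/240
⇒ 3j(4 1 3; -1 -1 2)² = 1/84, sgn -1
4πI² = N·(3j₀)²·(3jₘ)² = 1/7
I = -1·√(0.142857/4π) = -0.10662181
No selection rule forces the value: the integral is nonzero (none).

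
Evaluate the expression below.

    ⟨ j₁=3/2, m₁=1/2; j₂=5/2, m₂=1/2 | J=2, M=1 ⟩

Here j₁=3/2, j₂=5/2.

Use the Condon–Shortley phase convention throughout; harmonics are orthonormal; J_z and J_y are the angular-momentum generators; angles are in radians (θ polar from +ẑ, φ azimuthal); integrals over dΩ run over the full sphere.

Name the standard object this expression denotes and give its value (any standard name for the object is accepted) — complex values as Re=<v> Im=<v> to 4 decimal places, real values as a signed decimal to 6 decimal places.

Clebsch–Gordan coefficient, −√(25/84) ≈ -0.545545

This is a Clebsch–Gordan (vector-coupling) coefficient.
j₁+j₂−J=2  J+j₁−j₂=1  J−j₁+j₂=3  j₁+j₂+J+1=7
(j₁±m₁, j₂±m₂, J±M) = (2,1,3,2,3,1)
P² = 12/7
sum k=0..1:
  [0] +1/12 = 1/12
  [1] −1/2 = -1/2
S = -5/12
C² = P²·S² = 25/84 ; C = -0.545545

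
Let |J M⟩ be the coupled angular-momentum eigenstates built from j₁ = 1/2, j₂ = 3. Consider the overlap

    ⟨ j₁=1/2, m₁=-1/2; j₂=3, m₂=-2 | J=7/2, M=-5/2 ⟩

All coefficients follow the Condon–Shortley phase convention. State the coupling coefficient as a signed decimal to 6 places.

+√(6/7) = +0.925820

j₁+j₂−J=0  J+j₁−j₂=1  J−j₁+j₂=6  j₁+j₂+J+1=8
(j₁±m₁, j₂±m₂, J±M) = (0,1,1,5,1,6)
P² = 86400/7
sum k=0..0:
  [0] +1/120 = 1/120
S = 1/120
C² = P²·S² = 6/7 ; C = +0.925820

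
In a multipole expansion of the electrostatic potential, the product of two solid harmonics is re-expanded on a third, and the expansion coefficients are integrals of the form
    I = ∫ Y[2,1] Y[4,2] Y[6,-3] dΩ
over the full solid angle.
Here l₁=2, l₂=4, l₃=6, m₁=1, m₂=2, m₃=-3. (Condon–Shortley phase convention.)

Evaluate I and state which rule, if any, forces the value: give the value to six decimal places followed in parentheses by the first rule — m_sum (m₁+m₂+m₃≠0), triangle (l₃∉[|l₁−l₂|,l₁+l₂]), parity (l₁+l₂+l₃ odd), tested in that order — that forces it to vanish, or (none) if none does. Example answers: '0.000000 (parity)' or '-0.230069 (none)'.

-0.252474 (none)

m-sum 0 ✓  L=12 even ✓  2≤6≤6 ✓
Π(2lᵢ+1) = 5×9×13 = 585
triangle coeff Δ(2,4,6) = 1/6435
Σ_t [0,0]: t=0:+1/2304 = 1/2304
(3j)²=5/143 [(2 4 6; 0 0 0)], sign=+1
Σ_t [0,0]: t=0:+1/8640 = 1/8640
(3j)²=28/715 [(2 4 6; 1 2 -3)], sign=-1
⇒ 4πI² = 1260/1573
I = (-1)√(1260/1573/(4π)) = -0.25247360
No selection rule forces the value: the integral is nonzero (none).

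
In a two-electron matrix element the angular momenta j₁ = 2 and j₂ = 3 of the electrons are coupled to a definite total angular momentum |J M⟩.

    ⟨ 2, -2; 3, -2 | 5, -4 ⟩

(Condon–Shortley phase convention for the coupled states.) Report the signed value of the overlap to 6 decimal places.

j₁+j₂−J=0  J+j₁−j₂=4  J−j₁+j₂=6  j₁+j₂+J+1=11
(j₁±m₁, j₂±m₂, J±M) = (0,4,1,5,1,9)
P² = 4976640
sum k=0..0:
  [0] +1/2880 = 1/2880
S = 1/2880
C² = P²·S² = 3/5 ; C = +0.774597

+√(3/5) ≈ +0.774597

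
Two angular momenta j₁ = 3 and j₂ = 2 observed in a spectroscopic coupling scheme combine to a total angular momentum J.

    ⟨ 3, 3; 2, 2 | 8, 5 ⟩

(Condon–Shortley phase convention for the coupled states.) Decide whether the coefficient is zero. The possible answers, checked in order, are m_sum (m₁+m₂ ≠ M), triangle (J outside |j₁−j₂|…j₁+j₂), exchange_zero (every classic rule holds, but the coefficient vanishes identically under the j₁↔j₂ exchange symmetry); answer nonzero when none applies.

triangle

m-sum: m₁+m₂ = 3+2 = 5, M = 5  ✓
triangle: need |j₁−j₂| ≤ J ≤ j₁+j₂, i.e. J ∈ [1, 5]; J = 8 is outside ✗ ⇒ coefficient is 0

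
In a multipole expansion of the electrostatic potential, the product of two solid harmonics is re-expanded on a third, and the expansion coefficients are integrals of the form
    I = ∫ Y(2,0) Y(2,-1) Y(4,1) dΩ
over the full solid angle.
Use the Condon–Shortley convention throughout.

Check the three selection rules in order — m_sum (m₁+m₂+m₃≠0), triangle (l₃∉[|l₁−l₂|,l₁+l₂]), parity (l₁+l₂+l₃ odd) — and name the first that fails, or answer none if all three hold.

none

Σmᵢ = 0  ✓
l₃∈[|l₁−l₂|,l₁+l₂]=[0,4], have l₃=4  ✓
Σlᵢ = 8 ⇒ even  ✓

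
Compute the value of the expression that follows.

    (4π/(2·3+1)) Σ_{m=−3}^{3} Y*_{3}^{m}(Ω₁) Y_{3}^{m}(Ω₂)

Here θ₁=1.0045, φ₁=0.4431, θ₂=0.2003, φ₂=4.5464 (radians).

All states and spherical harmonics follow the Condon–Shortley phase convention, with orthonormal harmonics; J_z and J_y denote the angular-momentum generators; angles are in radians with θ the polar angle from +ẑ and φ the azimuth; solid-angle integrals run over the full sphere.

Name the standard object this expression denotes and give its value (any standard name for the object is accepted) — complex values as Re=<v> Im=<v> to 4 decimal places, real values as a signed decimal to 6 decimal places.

Legendre polynomial (addition theorem), -0.446201

This sum is the spherical-harmonic addition theorem: it equals the Legendre polynomial P_l(cos γ) of the angle γ between the two directions.
Summing Y*_{l m}(θ₁,φ₁)·Y_{l m}(θ₂,φ₂) over m ∈ [−3, 3]; prefactor 4π/(2·3+1) = 1.795196:
  m=-3: Y*=(0.059967, 0.243469)  Y=(0.001570, -0.002887)  product (0.000797, 0.000209)
  m=-2: Y*=(0.246924, 0.302495)  Y=(-0.037483, -0.012922)  product (-0.005347, -0.014529)
  m=-1: Y*=(0.108219, 0.051358)  Y=(-0.040394, 0.241117)  product (-0.016755, 0.024019)
  m=+0: Y*=(-0.312489, -0.000000)  Y=(0.659044, 0.000000)  product (-0.205944, -0.000000)
  m=+1: Y*=(-0.108219, 0.051358)  Y=(0.040394, 0.241117)  product (-0.016755, -0.024019)
  m=+2: Y*=(0.246924, -0.302495)  Y=(-0.037483, 0.012922)  product (-0.005347, 0.014529)
  m=+3: Y*=(-0.059967, 0.243469)  Y=(-0.001570, -0.002887)  product (0.000797, -0.000209)
Total Σ_m = (-0.248553, -0.000000). Multiply by 1.795196: (-0.446201, -0.000000). P_3(cos γ) = -0.446201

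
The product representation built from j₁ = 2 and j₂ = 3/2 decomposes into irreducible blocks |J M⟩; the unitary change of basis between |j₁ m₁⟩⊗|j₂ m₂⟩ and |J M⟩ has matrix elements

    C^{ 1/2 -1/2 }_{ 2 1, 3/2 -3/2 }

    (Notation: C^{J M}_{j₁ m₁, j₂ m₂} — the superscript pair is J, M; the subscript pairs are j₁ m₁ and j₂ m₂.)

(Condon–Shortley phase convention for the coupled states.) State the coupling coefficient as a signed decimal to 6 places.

triangle: 3!·1!·0!/5! = 6/120
(j±m)!: 3!·1!·0!·3!·0!·1! = 36
prefactor² = (2J+1)·Δ·N² = 18/5
  k=0: +1/(0!·3!·1!·0!·0!·0!) = 1/6
Σ = 1/6  ⇒  CG² = 18/5·(1/6)² = 1/10
CG = +√(1/10) = +0.316228

+√(1/10) ≈ +0.316228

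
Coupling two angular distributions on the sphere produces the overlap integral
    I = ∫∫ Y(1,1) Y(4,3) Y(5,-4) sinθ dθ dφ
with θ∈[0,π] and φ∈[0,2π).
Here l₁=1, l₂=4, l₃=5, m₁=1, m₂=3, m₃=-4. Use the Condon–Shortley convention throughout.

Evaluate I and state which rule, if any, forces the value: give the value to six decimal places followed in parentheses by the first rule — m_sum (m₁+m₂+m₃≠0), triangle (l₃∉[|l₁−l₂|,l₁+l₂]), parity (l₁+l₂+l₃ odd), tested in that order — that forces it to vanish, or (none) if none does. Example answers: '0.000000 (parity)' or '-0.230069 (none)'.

0.294638 (none)

m-sum 0 ✓  L=10 even ✓  3≤5≤5 ✓
Π(2lᵢ+1) = 3×9×11 = 297
triangle coeff Δ(1,4,5) = 1/495
Σ_t [0,0]: t=0:+1/576 = 1/576
(3j)²=5/99 [(1 4 5; 0 0 0)], sign=-1
Σ_t [0,0]: t=0:+1/10080 = 1/10080
(3j)²=4/55 [(1 4 5; 1 3 -4)], sign=-1
⇒ 4πI² = 12/11
I = (+1)√(12/11/(4π)) = 0.29463840
No selection rule forces the value: the integral is nonzero (none).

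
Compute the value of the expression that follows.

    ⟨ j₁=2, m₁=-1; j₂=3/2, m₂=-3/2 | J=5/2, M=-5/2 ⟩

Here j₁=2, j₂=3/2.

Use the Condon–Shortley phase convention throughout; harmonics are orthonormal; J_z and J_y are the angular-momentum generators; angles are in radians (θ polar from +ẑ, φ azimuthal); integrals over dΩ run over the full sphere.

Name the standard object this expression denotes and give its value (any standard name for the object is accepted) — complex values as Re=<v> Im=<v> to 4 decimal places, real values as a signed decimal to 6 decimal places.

This is a Clebsch–Gordan (vector-coupling) coefficient.
j₁+j₂−J=1  J+j₁−j₂=3  J−j₁+j₂=2  j₁+j₂+J+1=7
(j₁±m₁, j₂±m₂, J±M) = (1,3,0,3,0,5)
P² = 432/7
sum k=0..0:
  [0] +1/12 = 1/12
S = 1/12
C² = P²·S² = 3/7 ; C = +0.654654

Clebsch–Gordan coefficient, +√(3/7) ≈ +0.654654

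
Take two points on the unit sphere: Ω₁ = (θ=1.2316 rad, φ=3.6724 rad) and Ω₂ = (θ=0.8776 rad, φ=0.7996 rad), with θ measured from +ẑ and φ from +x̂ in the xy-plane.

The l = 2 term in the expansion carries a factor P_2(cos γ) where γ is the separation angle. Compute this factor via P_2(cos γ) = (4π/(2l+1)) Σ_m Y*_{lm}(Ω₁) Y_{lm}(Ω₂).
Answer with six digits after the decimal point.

Term-by-term m-sum for l=2 (normalisation 4π/5 = 2.513274):
  term(m=-2) = (0.067436, -0.040202)   from Y*(Ω₁)=(0.167448, 0.299934), Y(Ω₂)=(-0.006491, -0.228459)
  term(m=-1) = (-0.088742, 0.024445)   from Y*(Ω₁)=(-0.209048, -0.122712), Y(Ω₂)=(0.264666, -0.272292)
  term(m=+0) = (-0.014945, -0.000000)   from Y*(Ω₁)=(-0.210642, -0.000000), Y(Ω₂)=(0.070950, 0.000000)
  term(m=+1) = (-0.088742, -0.024445)   from Y*(Ω₁)=(0.209048, -0.122712), Y(Ω₂)=(-0.264666, -0.272292)
  term(m=+2) = (0.067436, 0.040202)   from Y*(Ω₁)=(0.167448, -0.299934), Y(Ω₂)=(-0.006491, 0.228459)
Accumulated sum (-0.057557, 0.000000); after 4π/(2l+1) scaling, (-0.144656, 0.000000) ⇒ P_2 = -0.144656

-0.144656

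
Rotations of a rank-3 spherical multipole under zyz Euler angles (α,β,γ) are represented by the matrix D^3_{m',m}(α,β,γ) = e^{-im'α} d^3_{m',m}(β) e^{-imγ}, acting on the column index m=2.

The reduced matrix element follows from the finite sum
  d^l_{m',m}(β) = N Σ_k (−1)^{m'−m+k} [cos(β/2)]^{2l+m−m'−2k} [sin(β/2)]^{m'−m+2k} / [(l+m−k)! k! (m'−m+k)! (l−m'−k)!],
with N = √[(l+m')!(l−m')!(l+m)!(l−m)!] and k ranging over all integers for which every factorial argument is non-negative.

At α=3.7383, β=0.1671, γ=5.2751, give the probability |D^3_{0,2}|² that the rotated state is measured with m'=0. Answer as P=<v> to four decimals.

Split into d^3_{0,2}(β=0.1671) × two z-phases.
With c≡cos(β/2)=0.996512 and s≡sin(β/2)=0.083453, N=[6·6·120·1]^{1/2}=65.726707
Admissible k: 2..3 (factorial args all ≥0)
  k=2: (−1)^0·65.7267/(12)·0.9965^4·0.0835^2 = +0.037616
  k=3: (−1)^1·65.7267/(12)·0.9965^2·0.0835^4 = -0.000264
d^3_{0,2}(0.1671) = +0.037616 -0.000264 = +0.037352
|D^3_{0,2}|² = |d^3_{0,2}(β)|² = (+0.037352)² = 0.001395 (the z-rotation phases have unit modulus)

P=0.0014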